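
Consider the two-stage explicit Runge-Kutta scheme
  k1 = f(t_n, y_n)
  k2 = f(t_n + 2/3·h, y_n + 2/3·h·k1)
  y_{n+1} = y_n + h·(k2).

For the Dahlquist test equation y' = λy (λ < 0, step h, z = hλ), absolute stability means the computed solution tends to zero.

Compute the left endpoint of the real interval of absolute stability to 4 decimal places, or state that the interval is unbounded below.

Test eqn y'=λy, z=hλ:
  k1=λy_n ⇒ h·k1=z·y_n;  k2=λ(1+2/3z)y_n ⇒ h·k2=z(1+2/3z)y_n
  y_{n+1}/y_n = 1 + z(1+2/3z) = 1 + z + 2/3z²
  Hence R(z) = 1 + z + 2/3z².

Solve |R(x)|<1 on ℝ⁻.
x=-1.39: |R|=0.8981
R=1: x+2/3x²=0 ⇒ x=−3/2=-1.5000; min R=1−1/(4·2/3)=0.6250>−1
Confirm numerically:
  x=-1.299: |R|=0.82593 <1
  x=-1.017: |R|=0.67253 <1
  x=-0.670: |R|=0.62927 <1
  x=-1.684: |R|=1.20657 >1
  x=-1.536: |R|=1.03686 >1
Interval (-1.5000, 0).

z* = -1.5000.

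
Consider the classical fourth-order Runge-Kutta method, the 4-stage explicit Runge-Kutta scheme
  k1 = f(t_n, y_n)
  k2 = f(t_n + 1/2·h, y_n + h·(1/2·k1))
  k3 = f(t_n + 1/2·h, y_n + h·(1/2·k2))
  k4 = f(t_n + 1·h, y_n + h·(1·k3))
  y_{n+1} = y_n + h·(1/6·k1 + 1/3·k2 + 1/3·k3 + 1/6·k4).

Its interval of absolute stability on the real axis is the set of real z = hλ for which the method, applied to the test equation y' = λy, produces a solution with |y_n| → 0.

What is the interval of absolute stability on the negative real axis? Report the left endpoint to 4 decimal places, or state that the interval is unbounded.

(-2.7853, 0).

Set f=λy, z=hλ:
  order 4, 4-stage ⇒ R(z)=1+z+z^2/2+z^3/6+z^4/24
  (e.g. R(-1.57)=0.27062, |R|=0.27062)

Boundary: |R(x)|=1, x<0.
x=-1.57: |R|=0.2706
|R(-3.11)|=1.6106 |R(-0.85)|=0.4306 |R(-0.51)|=0.6008
Bisect:
  x_lo=-3.6755 |R|=3.4080  x_hi=-0.3763 |R|=0.6864
  mid=-2.02593 |R|=0.34232 →hi
  mid=-2.85074 |R|=1.10324 →lo
  mid=-2.43833 |R|=0.59109 →hi
  mid=-2.64454 |R|=0.80771 →hi
  mid=-2.74764 |R|=0.94470 →hi
  mid=-2.79919 |R|=1.02115 →lo
  mid=-2.77341 |R|=0.98224 →hi
  mid=-2.78630 |R|=1.00152 →lo
  mid=-2.77986 |R|=0.99183 →hi
  mid=-2.78308 |R|=0.99667 →hi
  ...
  [-2.78529,-2.78509] ⇒ x*=-2.7853
Stable set (-2.7853, 0).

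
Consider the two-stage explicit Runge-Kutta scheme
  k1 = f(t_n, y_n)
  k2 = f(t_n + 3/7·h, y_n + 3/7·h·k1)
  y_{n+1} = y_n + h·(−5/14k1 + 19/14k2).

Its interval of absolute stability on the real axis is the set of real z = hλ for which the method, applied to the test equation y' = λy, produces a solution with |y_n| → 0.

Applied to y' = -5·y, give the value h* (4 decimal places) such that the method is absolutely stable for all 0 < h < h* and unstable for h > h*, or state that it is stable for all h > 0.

Set f=λy, z=hλ:
  k1=λy_n ⇒ h·k1=z·y_n;  k2=λ(1+3/7z)y_n ⇒ h·k2=z(1+3/7z)y_n
  y_{n+1}/y_n = 1 − 5/14z + 19/14z(1+3/7z) = 1 + z + 57/98z²
  R(z) = 1 + z + 57/98z².

Need |R(x)|<1, x<0.
x=-0.43: |R|=0.6775
R=1: x+57/98x²=0 ⇒ x=−98/57=-1.7193; min R=1−1/(4·57/98)=0.5702>−1
Confirm numerically:
  x=-1.659: |R|=0.94182 <1
  x=-1.348: |R|=0.70889 <1
  x=-1.143: |R|=0.61687 <1
  x=-1.060: |R|=0.59352 <1
  x=-2.197: |R|=1.61043 >1
  x=-2.090: |R|=1.45063 >1
  x=-2.022: |R|=1.35600 >1
Stable set (-1.7193, 0).

(-1.7193,0); λ=-5 ⇒ h* = (98/57)/5 = 0.3439.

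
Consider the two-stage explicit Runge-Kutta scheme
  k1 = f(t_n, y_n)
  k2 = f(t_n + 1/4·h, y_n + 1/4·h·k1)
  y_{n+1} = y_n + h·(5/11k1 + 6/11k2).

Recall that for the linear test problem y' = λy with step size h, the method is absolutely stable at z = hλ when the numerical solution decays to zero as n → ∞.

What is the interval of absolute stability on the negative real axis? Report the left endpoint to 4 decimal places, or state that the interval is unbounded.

With y'=λy (z=hλ):
  k1=λy_n ⇒ h·k1=z·y_n;  k2=λ(1+1/4z)y_n ⇒ h·k2=z(1+1/4z)y_n
  y_{n+1}/y_n = 1 + 5/11z + 6/11z(1+1/4z) = 1 + z + 3/22z²
  R(z) = 1 + z + 3/22z².

Need |R(x)|<1, x<0.
x=-1.02: |R|=0.1219
R=1: x+3/22x²=0 ⇒ x=−22/3=-7.3333; min R=1−1/(4·3/22)=-0.8333>−1
Confirm numerically:
  x=-6.941: |R|=0.62866 <1
  x=-5.911: |R|=0.14647 <1
  x=-4.761: |R|=0.67003 <1
  x=-7.799: |R|=1.49524 >1
  x=-7.776: |R|=1.46939 >1
  x=-7.617: |R|=1.29464 >1
Stable set (-7.3333, 0).

z∈(-7.3333,0).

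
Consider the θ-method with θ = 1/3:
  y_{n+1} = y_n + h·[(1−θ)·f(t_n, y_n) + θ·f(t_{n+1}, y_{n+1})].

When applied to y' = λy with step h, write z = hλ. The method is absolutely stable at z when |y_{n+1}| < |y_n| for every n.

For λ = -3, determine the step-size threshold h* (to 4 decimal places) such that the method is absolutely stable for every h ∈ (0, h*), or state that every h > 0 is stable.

With y'=λy (z=hλ):
  y_{n+1} = y_n + z·[2/3·y_n + 1/3·y_{n+1}] ⇒ (1 − 1/3z)y_{n+1} = (1 + 2/3z)y_n
  R(z) = (1 + 2/3z)/(1 − 1/3z).

Boundary: |R(x)|=1, x<0.
x=-0.53: |R|=0.5496
R=−1: 1+2/3x = −1+1/3x ⇒ -1/3x=2 ⇒ x=2/(-1/3)=-6.0000
Confirm numerically:
  x=-5.425: |R|=0.93175 <1
  x=-5.010: |R|=0.87640 <1
  x=-4.942: |R|=0.86678 <1
  x=-6.506: |R|=1.05323 >1
  x=-6.391: |R|=1.04164 >1
  x=-6.041: |R|=1.00453 >1
Interval (-6.0000, 0).

(-6.0000,0); λ=-3 ⇒ h* = (6)/3 = 2.0000.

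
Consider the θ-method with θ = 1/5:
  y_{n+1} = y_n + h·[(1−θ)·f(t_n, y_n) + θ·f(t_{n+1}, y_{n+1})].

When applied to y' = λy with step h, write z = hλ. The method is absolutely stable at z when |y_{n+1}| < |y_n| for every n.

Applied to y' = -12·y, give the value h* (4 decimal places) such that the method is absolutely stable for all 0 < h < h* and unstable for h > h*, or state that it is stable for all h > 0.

Test eqn y'=λy, z=hλ:
  y_{n+1} = y_n + z·[4/5·y_n + 1/5·y_{n+1}] ⇒ (1 − 1/5z)y_{n+1} = (1 + 4/5z)y_n
  so R(z) = (1 + 4/5z)/(1 − 1/5z).

Find x<0 with |R(x)|<1.
x=-0.54: |R|=0.5126
R=−1: 1+4/5x = −1+1/5x ⇒ -3/5x=2 ⇒ x=2/(-3/5)=-3.3333
Confirm numerically:
  x=-2.846: |R|=0.81366 <1
  x=-2.785: |R|=0.78870 <1
  x=-2.683: |R|=0.74606 <1
  x=-1.518: |R|=0.16447 <1
  x=-3.914: |R|=1.19542 >1
  x=-3.698: |R|=1.12578 >1
  x=-3.367: |R|=1.01207 >1
Interval (-3.3333, 0).

(-3.3333,0); λ=-12 ⇒ h* = (10/3)/12 = 0.2778.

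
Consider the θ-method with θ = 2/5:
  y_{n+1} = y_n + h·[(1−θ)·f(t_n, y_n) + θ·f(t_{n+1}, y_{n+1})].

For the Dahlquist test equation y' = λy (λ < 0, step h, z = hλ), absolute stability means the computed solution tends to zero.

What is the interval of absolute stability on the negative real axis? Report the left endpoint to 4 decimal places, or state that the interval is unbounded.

Set f=λy, z=hλ:
  y_{n+1} = y_n + z·[3/5·y_n + 2/5·y_{n+1}] ⇒ (1 − 2/5z)y_{n+1} = (1 + 3/5z)y_n
  Hence R(z) = (1 + 3/5z)/(1 − 2/5z).

Solve |R(x)|<1 on ℝ⁻.
x=-0.51: |R|=0.5764
R=−1: 1+3/5x = −1+2/5x ⇒ -1/5x=2 ⇒ x=2/(-1/5)=-10.0000
Confirm numerically:
  x=-9.053: |R|=0.95901 <1
  x=-6.797: |R|=0.82774 <1
  x=-5.887: |R|=0.75480 <1
  x=-4.036: |R|=0.54376 <1
  x=-10.521: |R|=1.02001 >1
  x=-10.321: |R|=1.01252 >1
Stable set (-10.0000, 0).

(-10.0000, 0).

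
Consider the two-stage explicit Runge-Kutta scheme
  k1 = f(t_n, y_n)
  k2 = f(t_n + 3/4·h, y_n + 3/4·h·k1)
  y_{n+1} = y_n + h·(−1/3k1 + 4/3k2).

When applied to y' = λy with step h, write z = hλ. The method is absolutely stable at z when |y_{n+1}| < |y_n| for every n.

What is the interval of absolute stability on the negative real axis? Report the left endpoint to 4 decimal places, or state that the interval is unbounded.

(-1.0000, 0).

Test eqn y'=λy, z=hλ:
  k1=λy_n ⇒ h·k1=z·y_n;  k2=λ(1+3/4z)y_n ⇒ h·k2=z(1+3/4z)y_n
  y_{n+1}/y_n = 1 − 1/3z + 4/3z(1+3/4z) = 1 + z + z²
  so R(z) = 1 + z + z².

Solve |R(x)|<1 on ℝ⁻.
x=-0.51: |R|=0.7501
R=1: x+1x²=0 ⇒ x=−1=-1.0000; min R=1−1/(4·1)=0.7500>−1
Confirm numerically:
  x=-0.892: |R|=0.90366 <1
  x=-0.563: |R|=0.75397 <1
  x=-0.490: |R|=0.75010 <1
  x=-1.553: |R|=1.85881 >1
  x=-1.489: |R|=1.72812 >1
Stable set (-1.0000, 0).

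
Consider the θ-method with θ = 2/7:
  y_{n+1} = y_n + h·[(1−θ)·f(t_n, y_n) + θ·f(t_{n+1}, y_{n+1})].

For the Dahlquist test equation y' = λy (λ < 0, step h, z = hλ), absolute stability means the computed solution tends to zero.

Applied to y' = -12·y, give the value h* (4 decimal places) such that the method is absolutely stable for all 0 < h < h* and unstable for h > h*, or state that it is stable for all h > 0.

On y'=λy, z=hλ:
  y_{n+1} = y_n + z·[5/7·y_n + 2/7·y_{n+1}] ⇒ (1 − 2/7z)y_{n+1} = (1 + 5/7z)y_n
  R(z) = (1 + 5/7z)/(1 − 2/7z).

Find x<0 with |R(x)|<1.
x=-0.63: |R|=0.4661
R=−1: 1+5/7x = −1+2/7x ⇒ -3/7x=2 ⇒ x=2/(-3/7)=-4.6667
Confirm numerically:
  x=-4.134: |R|=0.89534 <1
  x=-3.742: |R|=0.80848 <1
  x=-2.955: |R|=0.60225 <1
  x=-2.459: |R|=0.44429 <1
  x=-5.121: |R|=1.07905 >1
  x=-4.759: |R|=1.01677 >1
Stable set (-4.6667, 0).

(-4.6667,0); λ=-12 ⇒ h* = (14/3)/12 = 0.3889.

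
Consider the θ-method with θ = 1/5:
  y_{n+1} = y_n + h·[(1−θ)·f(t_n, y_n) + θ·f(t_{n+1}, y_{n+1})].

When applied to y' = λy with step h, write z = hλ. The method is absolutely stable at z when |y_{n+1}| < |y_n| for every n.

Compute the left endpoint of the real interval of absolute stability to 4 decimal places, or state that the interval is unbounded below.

left endpoint -3.3333.

Test eqn y'=λy, z=hλ:
  y_{n+1} = y_n + z·[4/5·y_n + 1/5·y_{n+1}] ⇒ (1 − 1/5z)y_{n+1} = (1 + 4/5z)y_n
  ⇒ R(z) = (1 + 4/5z)/(1 − 1/5z).

Find x<0 with |R(x)|<1.
x=-1.15: |R|=0.0650
R=−1: 1+4/5x = −1+1/5x ⇒ -3/5x=2 ⇒ x=2/(-3/5)=-3.3333
Confirm numerically:
  x=-2.828: |R|=0.80634 <1
  x=-2.287: |R|=0.56923 <1
  x=-2.133: |R|=0.49516 <1
  x=-3.719: |R|=1.13270 >1
  x=-3.479: |R|=1.05154 >1
So |R|<1 on (-3.3333, 0).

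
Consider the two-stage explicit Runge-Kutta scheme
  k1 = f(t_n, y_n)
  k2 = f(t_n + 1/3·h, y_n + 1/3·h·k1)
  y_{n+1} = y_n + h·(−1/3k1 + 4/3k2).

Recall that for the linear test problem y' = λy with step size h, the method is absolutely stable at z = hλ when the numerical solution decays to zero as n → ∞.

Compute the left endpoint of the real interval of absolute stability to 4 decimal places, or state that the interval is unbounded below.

With y'=λy (z=hλ):
  k1=λy_n ⇒ h·k1=z·y_n;  k2=λ(1+1/3z)y_n ⇒ h·k2=z(1+1/3z)y_n
  y_{n+1}/y_n = 1 − 1/3z + 4/3z(1+1/3z) = 1 + z + 4/9z²
  so R(z) = 1 + z + 4/9z².

Solve |R(x)|<1 on ℝ⁻.
x=-1.27: |R|=0.4468
R=1: x+4/9x²=0 ⇒ x=−9/4=-2.2500; min R=1−1/(4·4/9)=0.4375>−1
Confirm numerically:
  x=-2.215: |R|=0.96554 <1
  x=-2.118: |R|=0.87574 <1
  x=-1.361: |R|=0.46225 <1
  x=-2.829: |R|=1.72800 >1
  x=-2.686: |R|=1.52049 >1
Stable set (-2.2500, 0).

left endpoint -2.2500.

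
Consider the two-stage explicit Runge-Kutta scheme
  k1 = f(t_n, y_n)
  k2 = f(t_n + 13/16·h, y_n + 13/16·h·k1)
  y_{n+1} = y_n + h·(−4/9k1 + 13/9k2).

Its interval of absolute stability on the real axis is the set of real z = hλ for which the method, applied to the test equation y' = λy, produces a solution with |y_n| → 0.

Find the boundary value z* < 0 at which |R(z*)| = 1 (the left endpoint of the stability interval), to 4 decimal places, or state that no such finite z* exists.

With y'=λy (z=hλ):
  k1=λy_n ⇒ h·k1=z·y_n;  k2=λ(1+13/16z)y_n ⇒ h·k2=z(1+13/16z)y_n
  y_{n+1}/y_n = 1 − 4/9z + 13/9z(1+13/16z) = 1 + z + 169/144z²
  so R(z) = 1 + z + 169/144z².

Find x<0 with |R(x)|<1.
x=-1.51: |R|=2.1660
R=1: x+169/144x²=0 ⇒ x=−144/169=-0.8521; min R=1−1/(4·169/144)=0.7870>−1
Confirm numerically:
  x=-0.746: |R|=0.90713 <1
  x=-0.608: |R|=0.82584 <1
  x=-0.516: |R|=0.79648 <1
  x=-0.368: |R|=0.79094 <1
  x=-1.203: |R|=1.49546 >1
  x=-1.002: |R|=1.17631 >1
Stable set (-0.8521, 0).

left endpoint -0.8521.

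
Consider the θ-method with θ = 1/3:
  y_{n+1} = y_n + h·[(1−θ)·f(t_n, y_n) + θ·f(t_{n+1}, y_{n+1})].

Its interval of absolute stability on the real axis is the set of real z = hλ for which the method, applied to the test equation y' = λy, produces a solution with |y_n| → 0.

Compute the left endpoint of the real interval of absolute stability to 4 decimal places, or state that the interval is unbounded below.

z* = -6.0000.

On y'=λy, z=hλ:
  y_{n+1} = y_n + z·[2/3·y_n + 1/3·y_{n+1}] ⇒ (1 − 1/3z)y_{n+1} = (1 + 2/3z)y_n
  so R(z) = (1 + 2/3z)/(1 − 1/3z).

Need |R(x)|<1, x<0.
x=-1.71: |R|=0.0892
R=−1: 1+2/3x = −1+1/3x ⇒ -1/3x=2 ⇒ x=2/(-1/3)=-6.0000
Confirm numerically:
  x=-5.321: |R|=0.91840 <1
  x=-5.229: |R|=0.90631 <1
  x=-3.204: |R|=0.54932 <1
  x=-6.541: |R|=1.05670 >1
  x=-6.300: |R|=1.03226 >1
So |R|<1 on (-6.0000, 0).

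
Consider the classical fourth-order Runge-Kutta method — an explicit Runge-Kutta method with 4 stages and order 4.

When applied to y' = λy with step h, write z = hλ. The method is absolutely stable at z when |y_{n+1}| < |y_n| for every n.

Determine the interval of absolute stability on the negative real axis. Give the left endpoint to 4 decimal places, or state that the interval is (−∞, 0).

With y'=λy (z=hλ):
  order 4, 4-stage ⇒ R(z)=1+z+z^2/2+z^3/6+z^4/24
  (e.g. R(-1.3)=0.29784, |R|=0.29784)

Solve |R(x)|<1 on ℝ⁻.
x=-1.3: |R|=0.2978
|R(-1.95)|=0.3179 |R(-1.62)|=0.2706 |R(-1.19)|=0.3207
Bisect:
  x_lo=-3.6617 |R|=3.3504  x_hi=-0.2802 |R|=0.7556
  mid=-1.97097 |R|=0.32407 →hi
  mid=-2.81635 |R|=1.04785 →lo
  mid=-2.39366 |R|=0.55321 →hi
  mid=-2.60501 |R|=0.76051 →hi
  mid=-2.71068 |R|=0.89321 →hi
  mid=-2.76352 |R|=0.96766 →hi
  mid=-2.78993 |R|=1.00702 →lo
  mid=-2.77672 |R|=0.98716 →hi
  ...
  [-2.78539,-2.78519] ⇒ x*=-2.7853
Stable set (-2.7853, 0).

z∈(-2.7853,0).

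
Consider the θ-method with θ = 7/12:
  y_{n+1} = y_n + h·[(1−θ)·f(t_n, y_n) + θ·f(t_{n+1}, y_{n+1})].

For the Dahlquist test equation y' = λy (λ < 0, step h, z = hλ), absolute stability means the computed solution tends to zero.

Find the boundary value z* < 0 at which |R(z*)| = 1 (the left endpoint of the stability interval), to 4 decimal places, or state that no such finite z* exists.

Test eqn y'=λy, z=hλ:
  y_{n+1} = y_n + z·[5/12·y_n + 7/12·y_{n+1}] ⇒ (1 − 7/12z)y_{n+1} = (1 + 5/12z)y_n
  ⇒ R(z) = (1 + 5/12z)/(1 − 7/12z).

Find x<0 with |R(x)|<1.
x=-0.93: |R|=0.3971
x=-2: |R|=0.0769
x=-10: |R|=0.4634
x=-100: |R|=0.6854
θ=7/12≥1/2 ⇒ |1+5/12x|<|1−7/12x| ∀x<0 ⇒ stable on all of ℝ⁻.

unbounded; (−∞, 0).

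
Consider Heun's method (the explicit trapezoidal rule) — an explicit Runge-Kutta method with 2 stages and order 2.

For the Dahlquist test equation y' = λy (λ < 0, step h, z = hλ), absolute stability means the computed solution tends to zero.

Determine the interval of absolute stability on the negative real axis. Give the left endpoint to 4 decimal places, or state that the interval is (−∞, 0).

Test eqn y'=λy, z=hλ:
  order 2, 2-stage ⇒ R(z)=1+z+z^2/2
  (e.g. R(-1.28)=0.53920, |R|=0.53920)

Find x<0 with |R(x)|<1.
x=-1.28: |R|=0.5392
|R(-1.9)|=0.9050 |R(-1.33)|=0.5544 |R(-1.24)|=0.5288
Bisect:
  x_lo=-2.6370 |R|=1.8399  x_hi=-0.1080 |R|=0.8978
  mid=-1.37252 |R|=0.56939 →hi
  mid=-2.00477 |R|=1.00478 →lo
  mid=-1.68865 |R|=0.73712 →hi
  mid=-1.84671 |R|=0.85846 →hi
  mid=-1.92574 |R|=0.92850 →hi
  mid=-1.96525 |R|=0.96586 →hi
  mid=-1.98501 |R|=0.98512 →hi
  mid=-1.99489 |R|=0.99490 →hi
  mid=-1.99983 |R|=0.99983 →hi
  ...
  [-2.00014,-1.99998] ⇒ x*=-2.0000
Interval (-2.0000, 0).

(-2.0000, 0).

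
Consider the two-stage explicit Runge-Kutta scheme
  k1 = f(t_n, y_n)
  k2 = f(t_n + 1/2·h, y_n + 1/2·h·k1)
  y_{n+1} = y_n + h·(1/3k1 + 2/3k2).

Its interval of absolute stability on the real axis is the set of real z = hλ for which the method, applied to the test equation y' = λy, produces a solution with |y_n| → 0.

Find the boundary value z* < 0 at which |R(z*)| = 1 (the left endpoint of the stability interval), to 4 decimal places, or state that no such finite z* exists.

Test eqn y'=λy, z=hλ:
  k1=λy_n ⇒ h·k1=z·y_n;  k2=λ(1+1/2z)y_n ⇒ h·k2=z(1+1/2z)y_n
  y_{n+1}/y_n = 1 + 1/3z + 2/3z(1+1/2z) = 1 + z + 1/3z²
  Hence R(z) = 1 + z + 1/3z².

Solve |R(x)|<1 on ℝ⁻.
x=-1.7: |R|=0.2633
R=1: x+1/3x²=0 ⇒ x=−3=-3.0000; min R=1−1/(4·1/3)=0.2500>−1
Confirm numerically:
  x=-2.835: |R|=0.84407 <1
  x=-2.560: |R|=0.62453 <1
  x=-1.380: |R|=0.25480 <1
  x=-3.534: |R|=1.62905 >1
  x=-3.354: |R|=1.39577 >1
  x=-3.132: |R|=1.13781 >1
Stable set (-3.0000, 0).

left endpoint -3.0000.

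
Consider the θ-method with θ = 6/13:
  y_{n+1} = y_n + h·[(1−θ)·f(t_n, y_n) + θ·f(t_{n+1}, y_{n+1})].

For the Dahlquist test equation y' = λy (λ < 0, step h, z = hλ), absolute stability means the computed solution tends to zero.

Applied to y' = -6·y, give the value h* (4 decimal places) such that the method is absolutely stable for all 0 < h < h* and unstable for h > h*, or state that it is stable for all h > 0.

With y'=λy (z=hλ):
  y_{n+1} = y_n + z·[7/13·y_n + 6/13·y_{n+1}] ⇒ (1 − 6/13z)y_{n+1} = (1 + 7/13z)y_n
  Hence R(z) = (1 + 7/13z)/(1 − 6/13z).

Solve |R(x)|<1 on ℝ⁻.
x=-1.62: |R|=0.0731
R=−1: 1+7/13x = −1+6/13x ⇒ -1/13x=2 ⇒ x=2/(-1/13)=-26.0000
Confirm numerically:
  x=-22.982: |R|=0.98000 <1
  x=-21.858: |R|=0.97127 <1
  x=-21.759: |R|=0.97046 <1
  x=-21.471: |R|=0.96807 <1
  x=-26.469: |R|=1.00273 >1
  x=-26.260: |R|=1.00152 >1
Stable set (-26.0000, 0).

(-26.0000,0); λ=-6 ⇒ h* = (26)/6 = 4.3333.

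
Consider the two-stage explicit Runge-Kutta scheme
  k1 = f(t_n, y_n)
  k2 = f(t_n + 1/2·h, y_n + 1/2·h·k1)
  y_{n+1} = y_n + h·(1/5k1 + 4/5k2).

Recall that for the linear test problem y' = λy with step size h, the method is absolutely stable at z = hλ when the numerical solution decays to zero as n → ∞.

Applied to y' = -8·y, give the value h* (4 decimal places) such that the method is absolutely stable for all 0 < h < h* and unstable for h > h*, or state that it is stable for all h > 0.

(-2.5000,0); λ=-8 ⇒ h* = (5/2)/8 = 0.3125.

On y'=λy, z=hλ:
  k1=λy_n ⇒ h·k1=z·y_n;  k2=λ(1+1/2z)y_n ⇒ h·k2=z(1+1/2z)y_n
  y_{n+1}/y_n = 1 + 1/5z + 4/5z(1+1/2z) = 1 + z + 2/5z²
  Hence R(z) = 1 + z + 2/5z².

Solve |R(x)|<1 on ℝ⁻.
x=-1.37: |R|=0.3808
R=1: x+2/5x²=0 ⇒ x=−5/2=-2.5000; min R=1−1/(4·2/5)=0.3750>−1
Confirm numerically:
  x=-1.671: |R|=0.44590 <1
  x=-1.399: |R|=0.38388 <1
  x=-1.387: |R|=0.38251 <1
  x=-3.007: |R|=1.60982 >1
  x=-2.966: |R|=1.55286 >1
  x=-2.955: |R|=1.53781 >1
Interval (-2.5000, 0).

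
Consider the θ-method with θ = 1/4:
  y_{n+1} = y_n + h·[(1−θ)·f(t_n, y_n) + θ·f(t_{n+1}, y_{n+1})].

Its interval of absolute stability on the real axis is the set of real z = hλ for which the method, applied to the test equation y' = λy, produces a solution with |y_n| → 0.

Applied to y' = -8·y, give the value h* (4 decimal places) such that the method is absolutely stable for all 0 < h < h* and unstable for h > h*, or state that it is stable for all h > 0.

With y'=λy (z=hλ):
  y_{n+1} = y_n + z·[3/4·y_n + 1/4·y_{n+1}] ⇒ (1 − 1/4z)y_{n+1} = (1 + 3/4z)y_n
  Hence R(z) = (1 + 3/4z)/(1 − 1/4z).

Find x<0 with |R(x)|<1.
x=-0.98: |R|=0.2129
R=−1: 1+3/4x = −1+1/4x ⇒ -1/2x=2 ⇒ x=2/(-1/2)=-4.0000
Confirm numerically:
  x=-3.738: |R|=0.93228 <1
  x=-3.707: |R|=0.92397 <1
  x=-3.060: |R|=0.73371 <1
  x=-1.977: |R|=0.32307 <1
  x=-4.594: |R|=1.13824 >1
  x=-4.474: |R|=1.11187 >1
  x=-4.359: |R|=1.08590 >1
Interval (-4.0000, 0).

(-4.0000,0); λ=-8 ⇒ h* = (4)/8 = 0.5000.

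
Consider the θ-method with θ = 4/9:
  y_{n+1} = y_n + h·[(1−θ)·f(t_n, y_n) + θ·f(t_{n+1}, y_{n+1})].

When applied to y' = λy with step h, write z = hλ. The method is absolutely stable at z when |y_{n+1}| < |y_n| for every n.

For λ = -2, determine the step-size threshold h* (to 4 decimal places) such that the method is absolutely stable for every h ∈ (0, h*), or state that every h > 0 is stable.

(-18.0000,0); λ=-2 ⇒ h* = (18)/2 = 9.0000.

Test eqn y'=λy, z=hλ:
  y_{n+1} = y_n + z·[5/9·y_n + 4/9·y_{n+1}] ⇒ (1 − 4/9z)y_{n+1} = (1 + 5/9z)y_n
  Hence R(z) = (1 + 5/9z)/(1 − 4/9z).

Find x<0 with |R(x)|<1.
x=-1.61: |R|=0.0615
R=−1: 1+5/9x = −1+4/9x ⇒ -1/9x=2 ⇒ x=2/(-1/9)=-18.0000
Confirm numerically:
  x=-11.604: |R|=0.88458 <1
  x=-8.845: |R|=0.79371 <1
  x=-7.271: |R|=0.71828 <1
  x=-18.147: |R|=1.00180 >1
  x=-18.109: |R|=1.00134 >1
  x=-18.067: |R|=1.00082 >1
Interval (-18.0000, 0).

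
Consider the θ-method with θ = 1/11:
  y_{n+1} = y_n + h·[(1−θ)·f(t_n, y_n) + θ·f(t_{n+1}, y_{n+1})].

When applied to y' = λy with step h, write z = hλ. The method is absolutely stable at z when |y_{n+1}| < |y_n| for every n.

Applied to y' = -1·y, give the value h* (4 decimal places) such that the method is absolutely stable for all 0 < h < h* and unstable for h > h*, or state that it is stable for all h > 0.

(-2.4444,0); λ=-1 ⇒ h* = (22/9)/1 = 2.4444.

Set f=λy, z=hλ:
  y_{n+1} = y_n + z·[10/11·y_n + 1/11·y_{n+1}] ⇒ (1 − 1/11z)y_{n+1} = (1 + 10/11z)y_n
  R(z) = (1 + 10/11z)/(1 − 1/11z).

Boundary: |R(x)|=1, x<0.
x=-1.57: |R|=0.3739
R=−1: 1+10/11x = −1+1/11x ⇒ -9/11x=2 ⇒ x=2/(-9/11)=-2.4444
Confirm numerically:
  x=-1.939: |R|=0.64843 <1
  x=-1.851: |R|=0.58439 <1
  x=-1.685: |R|=0.46117 <1
  x=-1.523: |R|=0.33778 <1
  x=-3.003: |R|=1.35899 >1
  x=-2.926: |R|=1.31122 >1
So |R|<1 on (-2.4444, 0).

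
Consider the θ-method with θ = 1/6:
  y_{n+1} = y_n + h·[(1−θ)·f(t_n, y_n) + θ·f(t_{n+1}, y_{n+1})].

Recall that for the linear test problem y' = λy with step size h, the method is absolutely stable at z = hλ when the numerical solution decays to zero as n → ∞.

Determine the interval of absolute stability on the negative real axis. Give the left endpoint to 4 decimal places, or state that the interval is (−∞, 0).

(-3.0000, 0).

On y'=λy, z=hλ:
  y_{n+1} = y_n + z·[5/6·y_n + 1/6·y_{n+1}] ⇒ (1 − 1/6z)y_{n+1} = (1 + 5/6z)y_n
  ⇒ R(z) = (1 + 5/6z)/(1 − 1/6z).

Solve |R(x)|<1 on ℝ⁻.
x=-0.99: |R|=0.1502
R=−1: 1+5/6x = −1+1/6x ⇒ -2/3x=2 ⇒ x=2/(-2/3)=-3.0000
Confirm numerically:
  x=-1.831: |R|=0.40289 <1
  x=-1.625: |R|=0.27869 <1
  x=-1.466: |R|=0.17814 <1
  x=-3.331: |R|=1.14189 >1
  x=-3.059: |R|=1.02605 >1
Interval (-3.0000, 0).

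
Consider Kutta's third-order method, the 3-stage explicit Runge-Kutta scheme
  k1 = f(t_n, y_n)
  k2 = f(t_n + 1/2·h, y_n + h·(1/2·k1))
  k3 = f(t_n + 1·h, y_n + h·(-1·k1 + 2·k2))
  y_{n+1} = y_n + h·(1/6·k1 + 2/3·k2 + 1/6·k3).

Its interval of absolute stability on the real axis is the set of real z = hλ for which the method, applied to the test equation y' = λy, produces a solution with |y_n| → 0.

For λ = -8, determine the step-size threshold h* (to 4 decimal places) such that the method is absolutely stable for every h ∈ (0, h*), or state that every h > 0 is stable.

(-2.5127,0); λ=-8 ⇒ h* = 0.3141.

Set f=λy, z=hλ:
  order 3, 3-stage ⇒ R(z)=1+z+z^2/2+z^3/6
  (e.g. R(-0.52)=0.59177, |R|=0.59177)

Solve |R(x)|<1 on ℝ⁻.
x=-0.52: |R|=0.5918
|R(-2.12)|=0.4608 |R(-1.45)|=0.0931 |R(-0.87)|=0.3987
Bisect:
  x_lo=-3.0588 |R|=2.1506  x_hi=-0.1957 |R|=0.8222
  mid=-1.62726 |R|=0.02143 →hi
  mid=-2.34305 |R|=0.74196 →hi
  mid=-2.70095 |R|=1.33734 →lo
  mid=-2.52200 |R|=1.01528 →lo
  mid=-2.43253 |R|=0.87288 →hi
  mid=-2.47726 |R|=0.94260 →hi
  mid=-2.49963 |R|=0.97857 →hi
  mid=-2.51082 |R|=0.99683 →hi
  mid=-2.51641 |R|=1.00603 →lo
  ...
  [-2.51291,-2.51274] ⇒ x*=-2.5127
Interval (-2.5127, 0).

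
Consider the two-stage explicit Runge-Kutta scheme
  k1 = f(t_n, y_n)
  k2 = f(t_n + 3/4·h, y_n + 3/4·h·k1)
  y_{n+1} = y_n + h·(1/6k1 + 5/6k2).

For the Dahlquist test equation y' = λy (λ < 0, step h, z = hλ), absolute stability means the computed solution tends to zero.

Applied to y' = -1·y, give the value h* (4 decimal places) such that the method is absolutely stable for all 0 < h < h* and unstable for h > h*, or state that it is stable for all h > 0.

Set f=λy, z=hλ:
  k1=λy_n ⇒ h·k1=z·y_n;  k2=λ(1+3/4z)y_n ⇒ h·k2=z(1+3/4z)y_n
  y_{n+1}/y_n = 1 + 1/6z + 5/6z(1+3/4z) = 1 + z + 5/8z²
  R(z) = 1 + z + 5/8z².

Boundary: |R(x)|=1, x<0.
x=-0.33: |R|=0.7381
R=1: x+5/8x²=0 ⇒ x=−8/5=-1.6000; min R=1−1/(4·5/8)=0.6000>−1
Confirm numerically:
  x=-1.490: |R|=0.89756 <1
  x=-1.349: |R|=0.78838 <1
  x=-1.064: |R|=0.64356 <1
  x=-1.921: |R|=1.38540 >1
  x=-1.885: |R|=1.33577 >1
  x=-1.847: |R|=1.28513 >1
So |R|<1 on (-1.6000, 0).

(-1.6000,0); λ=-1 ⇒ h* = (8/5)/1 = 1.6000.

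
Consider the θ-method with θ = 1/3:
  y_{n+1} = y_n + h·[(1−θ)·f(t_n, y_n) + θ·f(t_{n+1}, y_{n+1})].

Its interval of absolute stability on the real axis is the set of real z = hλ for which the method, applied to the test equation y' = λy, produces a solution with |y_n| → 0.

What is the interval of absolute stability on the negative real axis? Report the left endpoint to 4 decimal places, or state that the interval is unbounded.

With y'=λy (z=hλ):
  y_{n+1} = y_n + z·[2/3·y_n + 1/3·y_{n+1}] ⇒ (1 − 1/3z)y_{n+1} = (1 + 2/3z)y_n
  ⇒ R(z) = (1 + 2/3z)/(1 − 1/3z).

Boundary: |R(x)|=1, x<0.
x=-1.33: |R|=0.0785
R=−1: 1+2/3x = −1+1/3x ⇒ -1/3x=2 ⇒ x=2/(-1/3)=-6.0000
Confirm numerically:
  x=-4.348: |R|=0.77518 <1
  x=-2.891: |R|=0.47225 <1
  x=-2.685: |R|=0.41689 <1
  x=-6.248: |R|=1.02682 >1
  x=-6.205: |R|=1.02227 >1
So |R|<1 on (-6.0000, 0).

z∈(-6.0000,0).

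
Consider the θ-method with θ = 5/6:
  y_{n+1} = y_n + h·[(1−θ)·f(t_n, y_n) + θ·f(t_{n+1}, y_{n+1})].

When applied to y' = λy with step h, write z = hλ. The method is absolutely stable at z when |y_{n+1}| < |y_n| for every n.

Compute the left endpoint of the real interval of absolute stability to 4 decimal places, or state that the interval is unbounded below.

On y'=λy, z=hλ:
  y_{n+1} = y_n + z·[1/6·y_n + 5/6·y_{n+1}] ⇒ (1 − 5/6z)y_{n+1} = (1 + 1/6z)y_n
  R(z) = (1 + 1/6z)/(1 − 5/6z).

Solve |R(x)|<1 on ℝ⁻.
x=-1.62: |R|=0.3106
x=-2: |R|=0.2500
x=-10: |R|=0.0714
x=-100: |R|=0.1858
θ=5/6≥1/2 ⇒ |1+1/6x|<|1−5/6x| ∀x<0 ⇒ interval (−∞,0).

unbounded; (−∞, 0).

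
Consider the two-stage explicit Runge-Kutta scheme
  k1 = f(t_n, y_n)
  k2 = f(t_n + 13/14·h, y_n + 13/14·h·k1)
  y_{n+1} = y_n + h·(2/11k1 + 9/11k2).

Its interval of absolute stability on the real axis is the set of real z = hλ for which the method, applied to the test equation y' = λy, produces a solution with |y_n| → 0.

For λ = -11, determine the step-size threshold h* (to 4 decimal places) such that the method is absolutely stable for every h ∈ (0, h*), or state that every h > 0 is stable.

(-1.3162,0); λ=-11 ⇒ h* = (154/117)/11 = 0.1197.

With y'=λy (z=hλ):
  k1=λy_n ⇒ h·k1=z·y_n;  k2=λ(1+13/14z)y_n ⇒ h·k2=z(1+13/14z)y_n
  y_{n+1}/y_n = 1 + 2/11z + 9/11z(1+13/14z) = 1 + z + 117/154z²
  R(z) = 1 + z + 117/154z².

Need |R(x)|<1, x<0.
x=-0.91: |R|=0.7191
R=1: x+117/154x²=0 ⇒ x=−154/117=-1.3162; min R=1−1/(4·117/154)=0.6709>−1
Confirm numerically:
  x=-0.979: |R|=0.74917 <1
  x=-0.893: |R|=0.71285 <1
  x=-0.663: |R|=0.67096 <1
  x=-1.867: |R|=1.78122 >1
  x=-1.738: |R|=1.55690 >1
  x=-1.501: |R|=1.21070 >1
Interval (-1.3162, 0).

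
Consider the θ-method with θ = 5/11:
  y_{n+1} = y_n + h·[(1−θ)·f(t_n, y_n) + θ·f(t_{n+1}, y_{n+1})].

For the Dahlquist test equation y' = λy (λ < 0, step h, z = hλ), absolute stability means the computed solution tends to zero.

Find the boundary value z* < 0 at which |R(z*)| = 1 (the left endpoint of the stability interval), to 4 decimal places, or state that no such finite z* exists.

Test eqn y'=λy, z=hλ:
  y_{n+1} = y_n + z·[6/11·y_n + 5/11·y_{n+1}] ⇒ (1 − 5/11z)y_{n+1} = (1 + 6/11z)y_n
  Hence R(z) = (1 + 6/11z)/(1 − 5/11z).

Boundary: |R(x)|=1, x<0.
x=-0.52: |R|=0.5794
R=−1: 1+6/11x = −1+5/11x ⇒ -1/11x=2 ⇒ x=2/(-1/11)=-22.0000
Confirm numerically:
  x=-21.411: |R|=0.99501 <1
  x=-15.479: |R|=0.92623 <1
  x=-13.438: |R|=0.89050 <1
  x=-22.380: |R|=1.00309 >1
  x=-22.288: |R|=1.00235 >1
  x=-22.037: |R|=1.00031 >1
So |R|<1 on (-22.0000, 0).

z* = -22.0000.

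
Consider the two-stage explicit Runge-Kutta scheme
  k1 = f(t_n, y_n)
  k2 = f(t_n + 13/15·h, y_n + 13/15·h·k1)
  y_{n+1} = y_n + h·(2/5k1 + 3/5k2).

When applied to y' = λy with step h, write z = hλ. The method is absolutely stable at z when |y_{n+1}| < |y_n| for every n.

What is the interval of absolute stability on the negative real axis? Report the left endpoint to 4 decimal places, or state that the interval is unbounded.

On y'=λy, z=hλ:
  k1=λy_n ⇒ h·k1=z·y_n;  k2=λ(1+13/15z)y_n ⇒ h·k2=z(1+13/15z)y_n
  y_{n+1}/y_n = 1 + 2/5z + 3/5z(1+13/15z) = 1 + z + 13/25z²
  R(z) = 1 + z + 13/25z².

Find x<0 with |R(x)|<1.
x=-1.1: |R|=0.5292
R=1: x+13/25x²=0 ⇒ x=−25/13=-1.9231; min R=1−1/(4·13/25)=0.5192>−1
Confirm numerically:
  x=-1.824: |R|=0.90603 <1
  x=-1.329: |R|=0.58945 <1
  x=-0.957: |R|=0.51924 <1
  x=-0.814: |R|=0.53055 <1
  x=-2.413: |R|=1.61474 >1
  x=-2.147: |R|=1.25000 >1
  x=-1.961: |R|=1.03867 >1
Interval (-1.9231, 0).

z∈(-1.9231,0).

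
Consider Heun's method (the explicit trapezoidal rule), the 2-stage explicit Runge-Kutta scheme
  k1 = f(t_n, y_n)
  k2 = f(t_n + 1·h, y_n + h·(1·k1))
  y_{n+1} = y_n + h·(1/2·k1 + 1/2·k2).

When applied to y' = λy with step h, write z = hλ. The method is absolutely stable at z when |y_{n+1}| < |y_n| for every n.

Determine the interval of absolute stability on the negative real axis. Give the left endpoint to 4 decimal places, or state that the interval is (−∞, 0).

(-2.0000, 0).

Test eqn y'=λy, z=hλ:
  order 2, 2-stage ⇒ R(z)=1+z+z^2/2
  (e.g. R(-1.24)=0.52880, |R|=0.52880)

Find x<0 with |R(x)|<1.
x=-1.24: |R|=0.5288
|R(-2.05)|=1.0512 |R(-2)|=1.0000 |R(-0.66)|=0.5578
Bisect:
  x_lo=-2.4217 |R|=1.5107  x_hi=-0.3201 |R|=0.7312
  mid=-1.37090 |R|=0.56878 →hi
  mid=-1.89632 |R|=0.90169 →hi
  mid=-2.15903 |R|=1.17168 →lo
  mid=-2.02768 |R|=1.02806 →lo
  mid=-1.96200 |R|=0.96272 →hi
  mid=-1.99484 |R|=0.99485 →hi
  mid=-2.01126 |R|=1.01132 →lo
  ...
  [-2.00010,-1.99997] ⇒ x*=-2.0000
Interval (-2.0000, 0).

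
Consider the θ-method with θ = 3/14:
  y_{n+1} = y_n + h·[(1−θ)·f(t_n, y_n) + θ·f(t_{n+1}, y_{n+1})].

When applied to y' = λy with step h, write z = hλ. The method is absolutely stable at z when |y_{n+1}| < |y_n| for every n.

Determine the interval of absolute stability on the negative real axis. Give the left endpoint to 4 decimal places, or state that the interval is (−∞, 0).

z∈(-3.5000,0).

With y'=λy (z=hλ):
  y_{n+1} = y_n + z·[11/14·y_n + 3/14·y_{n+1}] ⇒ (1 − 3/14z)y_{n+1} = (1 + 11/14z)y_n
  Hence R(z) = (1 + 11/14z)/(1 − 3/14z).

Find x<0 with |R(x)|<1.
x=-1.62: |R|=0.2025
R=−1: 1+11/14x = −1+3/14x ⇒ -4/7x=2 ⇒ x=2/(-4/7)=-3.5000
Confirm numerically:
  x=-3.455: |R|=0.98522 <1
  x=-2.622: |R|=0.67877 <1
  x=-2.312: |R|=0.54605 <1
  x=-1.844: |R|=0.32173 <1
  x=-4.058: |R|=1.17055 >1
  x=-3.970: |R|=1.14512 >1
  x=-3.544: |R|=1.01429 >1
Interval (-3.5000, 0).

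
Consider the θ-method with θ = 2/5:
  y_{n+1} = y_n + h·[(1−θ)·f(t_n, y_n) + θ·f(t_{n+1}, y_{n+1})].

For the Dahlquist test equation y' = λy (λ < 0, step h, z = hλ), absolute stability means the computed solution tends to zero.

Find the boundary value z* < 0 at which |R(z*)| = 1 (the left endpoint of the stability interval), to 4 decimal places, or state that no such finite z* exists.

z* = -10.0000.

On y'=λy, z=hλ:
  y_{n+1} = y_n + z·[3/5·y_n + 2/5·y_{n+1}] ⇒ (1 − 2/5z)y_{n+1} = (1 + 3/5z)y_n
  so R(z) = (1 + 3/5z)/(1 − 2/5z).

Need |R(x)|<1, x<0.
x=-0.95: |R|=0.3116
R=−1: 1+3/5x = −1+2/5x ⇒ -1/5x=2 ⇒ x=2/(-1/5)=-10.0000
Confirm numerically:
  x=-9.520: |R|=0.98003 <1
  x=-9.099: |R|=0.96116 <1
  x=-4.671: |R|=0.62843 <1
  x=-4.136: |R|=0.55817 <1
  x=-10.534: |R|=1.02048 >1
  x=-10.162: |R|=1.00640 >1
Stable set (-10.0000, 0).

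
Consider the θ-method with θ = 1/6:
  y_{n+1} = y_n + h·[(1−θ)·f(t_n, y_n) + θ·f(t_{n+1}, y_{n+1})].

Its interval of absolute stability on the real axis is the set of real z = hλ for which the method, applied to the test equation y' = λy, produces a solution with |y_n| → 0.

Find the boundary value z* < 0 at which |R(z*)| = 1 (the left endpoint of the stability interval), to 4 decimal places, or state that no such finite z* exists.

left endpoint -3.0000.

Test eqn y'=λy, z=hλ:
  y_{n+1} = y_n + z·[5/6·y_n + 1/6·y_{n+1}] ⇒ (1 − 1/6z)y_{n+1} = (1 + 5/6z)y_n
  so R(z) = (1 + 5/6z)/(1 − 1/6z).

Find x<0 with |R(x)|<1.
x=-1.36: |R|=0.1087
R=−1: 1+5/6x = −1+1/6x ⇒ -2/3x=2 ⇒ x=2/(-2/3)=-3.0000
Confirm numerically:
  x=-2.049: |R|=0.52739 <1
  x=-1.522: |R|=0.21404 <1
  x=-1.464: |R|=0.17685 <1
  x=-1.202: |R|=0.00139 <1
  x=-3.497: |R|=1.20933 >1
  x=-3.385: |R|=1.16409 >1
Interval (-3.0000, 0).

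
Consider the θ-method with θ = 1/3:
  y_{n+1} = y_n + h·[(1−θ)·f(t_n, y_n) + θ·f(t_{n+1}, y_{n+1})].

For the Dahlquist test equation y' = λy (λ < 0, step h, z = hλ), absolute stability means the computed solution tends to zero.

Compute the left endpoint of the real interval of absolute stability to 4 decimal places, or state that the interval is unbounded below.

On y'=λy, z=hλ:
  y_{n+1} = y_n + z·[2/3·y_n + 1/3·y_{n+1}] ⇒ (1 − 1/3z)y_{n+1} = (1 + 2/3z)y_n
  Hence R(z) = (1 + 2/3z)/(1 − 1/3z).

Need |R(x)|<1, x<0.
x=-1.31: |R|=0.0882
R=−1: 1+2/3x = −1+1/3x ⇒ -1/3x=2 ⇒ x=2/(-1/3)=-6.0000
Confirm numerically:
  x=-5.801: |R|=0.97739 <1
  x=-2.854: |R|=0.46259 <1
  x=-2.427: |R|=0.34163 <1
  x=-6.593: |R|=1.06182 >1
  x=-6.193: |R|=1.02099 >1
Interval (-6.0000, 0).

z* = -6.0000.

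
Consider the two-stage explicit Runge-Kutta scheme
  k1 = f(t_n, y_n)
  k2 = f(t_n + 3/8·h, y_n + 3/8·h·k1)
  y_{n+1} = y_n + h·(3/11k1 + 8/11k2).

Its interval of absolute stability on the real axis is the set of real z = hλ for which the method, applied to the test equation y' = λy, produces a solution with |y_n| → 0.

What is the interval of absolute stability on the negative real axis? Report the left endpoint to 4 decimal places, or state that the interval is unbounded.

(-3.6667, 0).

On y'=λy, z=hλ:
  k1=λy_n ⇒ h·k1=z·y_n;  k2=λ(1+3/8z)y_n ⇒ h·k2=z(1+3/8z)y_n
  y_{n+1}/y_n = 1 + 3/11z + 8/11z(1+3/8z) = 1 + z + 3/11z²
  R(z) = 1 + z + 3/11z².

Need |R(x)|<1, x<0.
x=-0.42: |R|=0.6281
R=1: x+3/11x²=0 ⇒ x=−11/3=-3.6667; min R=1−1/(4·3/11)=0.0833>−1
Confirm numerically:
  x=-3.595: |R|=0.92973 <1
  x=-3.281: |R|=0.65490 <1
  x=-2.145: |R|=0.10982 <1
  x=-4.258: |R|=1.68670 >1
  x=-3.969: |R|=1.32726 >1
  x=-3.794: |R|=1.13176 >1
So |R|<1 on (-3.6667, 0).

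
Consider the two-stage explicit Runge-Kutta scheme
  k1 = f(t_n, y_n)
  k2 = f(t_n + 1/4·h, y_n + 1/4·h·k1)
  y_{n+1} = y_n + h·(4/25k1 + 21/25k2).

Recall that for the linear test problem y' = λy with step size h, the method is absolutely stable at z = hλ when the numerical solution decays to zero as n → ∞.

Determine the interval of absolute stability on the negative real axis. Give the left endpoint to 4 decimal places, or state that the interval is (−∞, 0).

On y'=λy, z=hλ:
  k1=λy_n ⇒ h·k1=z·y_n;  k2=λ(1+1/4z)y_n ⇒ h·k2=z(1+1/4z)y_n
  y_{n+1}/y_n = 1 + 4/25z + 21/25z(1+1/4z) = 1 + z + 21/100z²
  Hence R(z) = 1 + z + 21/100z².

Find x<0 with |R(x)|<1.
x=-0.82: |R|=0.3212
R=1: x+21/100x²=0 ⇒ x=−100/21=-4.7619; min R=1−1/(4·21/100)=-0.1905>−1
Confirm numerically:
  x=-4.128: |R|=0.45048 <1
  x=-3.627: |R|=0.13558 <1
  x=-3.312: |R|=0.00844 <1
  x=-1.944: |R|=0.15038 <1
  x=-5.356: |R|=1.66821 >1
  x=-5.175: |R|=1.44893 >1
  x=-5.148: |R|=1.41740 >1
Interval (-4.7619, 0).

z∈(-4.7619,0).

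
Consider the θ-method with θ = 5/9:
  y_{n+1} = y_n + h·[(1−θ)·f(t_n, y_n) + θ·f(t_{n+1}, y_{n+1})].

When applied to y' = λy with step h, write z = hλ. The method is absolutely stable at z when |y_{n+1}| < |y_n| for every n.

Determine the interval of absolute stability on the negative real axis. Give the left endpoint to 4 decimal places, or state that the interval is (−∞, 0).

unbounded; (−∞, 0).

Set f=λy, z=hλ:
  y_{n+1} = y_n + z·[4/9·y_n + 5/9·y_{n+1}] ⇒ (1 − 5/9z)y_{n+1} = (1 + 4/9z)y_n
  so R(z) = (1 + 4/9z)/(1 − 5/9z).

Find x<0 with |R(x)|<1.
x=-1.74: |R|=0.1153
x=-2: |R|=0.0526
x=-10: |R|=0.5254
x=-100: |R|=0.7682
θ=5/9≥1/2 ⇒ |1+4/9x|<|1−5/9x| ∀x<0 ⇒ stable on all of ℝ⁻.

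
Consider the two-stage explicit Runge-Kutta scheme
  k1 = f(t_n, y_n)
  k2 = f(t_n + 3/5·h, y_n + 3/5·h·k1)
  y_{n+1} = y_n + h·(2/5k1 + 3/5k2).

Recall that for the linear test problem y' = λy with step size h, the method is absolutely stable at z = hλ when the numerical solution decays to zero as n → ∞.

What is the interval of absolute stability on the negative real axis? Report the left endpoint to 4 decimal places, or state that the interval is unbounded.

Test eqn y'=λy, z=hλ:
  k1=λy_n ⇒ h·k1=z·y_n;  k2=λ(1+3/5z)y_n ⇒ h·k2=z(1+3/5z)y_n
  y_{n+1}/y_n = 1 + 2/5z + 3/5z(1+3/5z) = 1 + z + 9/25z²
  Hence R(z) = 1 + z + 9/25z².

Find x<0 with |R(x)|<1.
x=-1.49: |R|=0.3092
R=1: x+9/25x²=0 ⇒ x=−25/9=-2.7778; min R=1−1/(4·9/25)=0.3056>−1
Confirm numerically:
  x=-2.503: |R|=0.75240 <1
  x=-2.379: |R|=0.65847 <1
  x=-1.752: |R|=0.35302 <1
  x=-1.642: |R|=0.32862 <1
  x=-3.377: |R|=1.72849 >1
  x=-2.937: |R|=1.16835 >1
  x=-2.910: |R|=1.13852 >1
Stable set (-2.7778, 0).

(-2.7778, 0).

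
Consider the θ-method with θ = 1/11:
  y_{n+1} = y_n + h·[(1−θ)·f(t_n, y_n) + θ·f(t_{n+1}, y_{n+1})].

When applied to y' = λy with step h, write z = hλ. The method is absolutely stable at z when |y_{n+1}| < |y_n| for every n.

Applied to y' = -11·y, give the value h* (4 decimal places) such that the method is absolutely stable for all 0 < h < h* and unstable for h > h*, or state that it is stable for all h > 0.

(-2.4444,0); λ=-11 ⇒ h* = (22/9)/11 = 0.2222.

Test eqn y'=λy, z=hλ:
  y_{n+1} = y_n + z·[10/11·y_n + 1/11·y_{n+1}] ⇒ (1 − 1/11z)y_{n+1} = (1 + 10/11z)y_n
  Hence R(z) = (1 + 10/11z)/(1 − 1/11z).

Find x<0 with |R(x)|<1.
x=-1.44: |R|=0.2733
R=−1: 1+10/11x = −1+1/11x ⇒ -9/11x=2 ⇒ x=2/(-9/11)=-2.4444
Confirm numerically:
  x=-2.215: |R|=0.84374 <1
  x=-2.057: |R|=0.73294 <1
  x=-1.766: |R|=0.52170 <1
  x=-3.012: |R|=1.36454 >1
  x=-2.864: |R|=1.27236 >1
  x=-2.516: |R|=1.04765 >1
Stable set (-2.4444, 0).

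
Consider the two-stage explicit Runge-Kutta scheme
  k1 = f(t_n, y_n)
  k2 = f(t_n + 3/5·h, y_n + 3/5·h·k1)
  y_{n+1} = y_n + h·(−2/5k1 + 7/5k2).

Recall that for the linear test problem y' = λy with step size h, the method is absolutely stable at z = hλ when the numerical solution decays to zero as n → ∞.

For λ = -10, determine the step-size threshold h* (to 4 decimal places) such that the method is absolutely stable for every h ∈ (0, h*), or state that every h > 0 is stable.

(-1.1905,0); λ=-10 ⇒ h* = (25/21)/10 = 0.1190.

With y'=λy (z=hλ):
  k1=λy_n ⇒ h·k1=z·y_n;  k2=λ(1+3/5z)y_n ⇒ h·k2=z(1+3/5z)y_n
  y_{n+1}/y_n = 1 − 2/5z + 7/5z(1+3/5z) = 1 + z + 21/25z²
  R(z) = 1 + z + 21/25z².

Find x<0 with |R(x)|<1.
x=-0.54: |R|=0.7049
R=1: x+21/25x²=0 ⇒ x=−25/21=-1.1905; min R=1−1/(4·21/25)=0.7024>−1
Confirm numerically:
  x=-0.992: |R|=0.83461 <1
  x=-0.828: |R|=0.74789 <1
  x=-0.607: |R|=0.70250 <1
  x=-1.691: |R|=1.71096 >1
  x=-1.576: |R|=1.51037 >1
So |R|<1 on (-1.1905, 0).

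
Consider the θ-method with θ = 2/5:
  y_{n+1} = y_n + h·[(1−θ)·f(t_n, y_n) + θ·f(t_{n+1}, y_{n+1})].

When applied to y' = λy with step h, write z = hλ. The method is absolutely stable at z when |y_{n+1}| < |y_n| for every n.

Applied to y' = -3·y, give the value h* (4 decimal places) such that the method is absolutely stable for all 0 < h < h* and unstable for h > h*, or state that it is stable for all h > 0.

(-10.0000,0); λ=-3 ⇒ h* = (10)/3 = 3.3333.

With y'=λy (z=hλ):
  y_{n+1} = y_n + z·[3/5·y_n + 2/5·y_{n+1}] ⇒ (1 − 2/5z)y_{n+1} = (1 + 3/5z)y_n
  R(z) = (1 + 3/5z)/(1 − 2/5z).

Solve |R(x)|<1 on ℝ⁻.
x=-0.61: |R|=0.5096
R=−1: 1+3/5x = −1+2/5x ⇒ -1/5x=2 ⇒ x=2/(-1/5)=-10.0000
Confirm numerically:
  x=-9.804: |R|=0.99204 <1
  x=-9.779: |R|=0.99100 <1
  x=-6.971: |R|=0.84009 <1
  x=-10.336: |R|=1.01309 >1
  x=-10.066: |R|=1.00263 >1
  x=-10.058: |R|=1.00231 >1
Interval (-10.0000, 0).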